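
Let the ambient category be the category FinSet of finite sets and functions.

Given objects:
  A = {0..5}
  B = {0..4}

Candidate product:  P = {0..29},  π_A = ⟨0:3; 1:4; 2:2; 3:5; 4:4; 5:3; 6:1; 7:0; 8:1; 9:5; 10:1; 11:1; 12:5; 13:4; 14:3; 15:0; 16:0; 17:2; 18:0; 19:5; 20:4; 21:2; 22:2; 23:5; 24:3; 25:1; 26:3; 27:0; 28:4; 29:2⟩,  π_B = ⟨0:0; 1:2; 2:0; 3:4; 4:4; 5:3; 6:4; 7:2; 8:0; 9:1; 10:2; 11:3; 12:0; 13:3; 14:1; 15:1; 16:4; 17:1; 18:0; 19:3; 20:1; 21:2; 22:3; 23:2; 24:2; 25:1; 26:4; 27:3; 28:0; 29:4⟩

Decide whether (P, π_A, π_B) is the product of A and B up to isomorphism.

|A|·|B| = 6·5 = 30;  |P| = 30
Check the pairing map k ↦ (π_A(k), π_B(k)):
  0 : (3,0)
  1 : (4,2)
  2 : (2,0)
  3 : (5,4)
  4 : (4,4)
  5 : (3,3)
  6 : (1,4)
  7 : (0,2)
  8 : (1,0)
  9 : (5,1)
  10 : (1,2)
  11 : (1,3)
  12 : (5,0)
  13 : (4,3)
  14 : (3,1)
  15 : (0,1)
  16 : (0,4)
  17 : (2,1)
  18 : (0,0)
  19 : (5,3)
  20 : (4,1)
  21 : (2,2)
  22 : (2,3)
  23 : (5,2)
  24 : (3,2)
  25 : (1,1)
  26 : (3,4)
  27 : (0,3)
  28 : (4,0)
  29 : (2,4)
distinct pairs in image: 30 / 30 needed
  → bijection onto A×B; projections well-typed.

Answer: VALID PRODUCT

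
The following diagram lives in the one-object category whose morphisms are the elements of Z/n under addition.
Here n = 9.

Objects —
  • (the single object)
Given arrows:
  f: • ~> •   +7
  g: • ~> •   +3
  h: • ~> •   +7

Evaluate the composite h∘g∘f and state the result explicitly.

  0 +7≡7 +3≡1 +7≡8  (mod 9)
composite: +8

Answer: +8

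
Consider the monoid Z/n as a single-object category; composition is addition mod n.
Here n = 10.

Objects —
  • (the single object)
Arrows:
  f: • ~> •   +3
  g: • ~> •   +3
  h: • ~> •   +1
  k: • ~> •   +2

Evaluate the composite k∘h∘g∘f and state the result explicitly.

  0 +3≡3 +3≡6 +1≡7 +2≡9  (mod 10)
⟦path⟧: +9

Answer: +9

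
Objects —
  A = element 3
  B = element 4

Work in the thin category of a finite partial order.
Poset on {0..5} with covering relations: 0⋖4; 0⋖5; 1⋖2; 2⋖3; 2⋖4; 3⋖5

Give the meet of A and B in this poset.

Answer: A∧B = 2

Derivation:
Lower bounds of A=3 and B=4: {1,2}
  1 ≤ 2
  2 ≤ 2
glb = 2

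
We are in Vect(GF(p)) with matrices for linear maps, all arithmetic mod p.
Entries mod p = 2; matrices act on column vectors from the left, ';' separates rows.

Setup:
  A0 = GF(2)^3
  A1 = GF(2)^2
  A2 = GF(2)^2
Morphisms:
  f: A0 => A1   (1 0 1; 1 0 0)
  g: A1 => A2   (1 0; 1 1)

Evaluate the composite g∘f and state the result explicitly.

Answer: (1 0 1; 0 0 1)

Trace:
  e0=[1,0,0] f=>[1,1] g=>[1,0]
  e1=[0,1,0] f=>[0,0] g=>[0,0]
  e2=[0,0,1] f=>[1,0] g=>[1,1]
result: (1 0 1; 0 0 1)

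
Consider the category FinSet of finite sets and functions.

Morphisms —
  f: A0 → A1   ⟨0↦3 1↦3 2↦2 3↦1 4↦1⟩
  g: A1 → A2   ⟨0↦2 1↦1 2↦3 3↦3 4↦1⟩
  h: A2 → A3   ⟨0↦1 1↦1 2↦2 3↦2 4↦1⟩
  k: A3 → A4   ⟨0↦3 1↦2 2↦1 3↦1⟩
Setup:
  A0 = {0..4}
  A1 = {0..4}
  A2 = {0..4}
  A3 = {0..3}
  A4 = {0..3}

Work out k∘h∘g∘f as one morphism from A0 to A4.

  0 f→3 g→3 h→2 k→1
  1 f→3 g→3 h→2 k→1
  2 f→2 g→3 h→2 k→1
  3 f→1 g→1 h→1 k→2
  4 f→1 g→1 h→1 k→2
⟦path⟧: ⟨0↦1 1↦1 2↦1 3↦2 4↦2⟩

Answer: ⟨0↦1 1↦1 2↦1 3↦2 4↦2⟩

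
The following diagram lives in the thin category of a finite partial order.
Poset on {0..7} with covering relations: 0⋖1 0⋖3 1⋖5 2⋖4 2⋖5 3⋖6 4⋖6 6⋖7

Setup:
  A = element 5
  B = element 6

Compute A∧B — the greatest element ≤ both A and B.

{x : x<=A ∧ x<=B} = {0,2}  (A=5, B=6)
  maximal lower bounds 0 and 2 are incomparable: neither 0<=2 nor 2<=0
→ no greatest lower bound exists

Answer: NO MEET EXISTS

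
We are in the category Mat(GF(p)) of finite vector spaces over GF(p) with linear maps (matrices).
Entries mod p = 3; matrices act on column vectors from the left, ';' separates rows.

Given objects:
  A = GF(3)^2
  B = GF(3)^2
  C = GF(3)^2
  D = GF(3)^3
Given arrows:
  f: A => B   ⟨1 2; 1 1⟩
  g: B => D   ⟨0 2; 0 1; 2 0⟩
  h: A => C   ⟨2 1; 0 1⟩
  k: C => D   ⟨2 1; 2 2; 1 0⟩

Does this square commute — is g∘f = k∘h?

1) trace f;g:
  e0=⟨1,0⟩ f=>⟨1,1⟩ g=>⟨2,1,2⟩
  e1=⟨0,1⟩ f=>⟨2,1⟩ g=>⟨2,1,1⟩
  composite₁ = ⟨2 2; 1 1; 2 1⟩
2) trace h;k:
  e0=⟨1,0⟩ h=>⟨2,0⟩ k=>⟨1,1,2⟩
  e1=⟨0,1⟩ h=>⟨1,1⟩ k=>⟨0,1,1⟩
  composite₂ = ⟨1 0; 1 1; 2 1⟩
Equal? differ; not commutative

Answer: DOES NOT COMMUTE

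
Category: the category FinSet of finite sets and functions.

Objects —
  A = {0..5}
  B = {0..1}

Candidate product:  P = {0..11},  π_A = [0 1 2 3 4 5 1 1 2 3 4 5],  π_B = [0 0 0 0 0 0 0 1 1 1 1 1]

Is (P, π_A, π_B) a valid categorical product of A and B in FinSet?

Answer: NOT A VALID PRODUCT — duplicate pair at indices 1,6

Trace:
|A|·|B| = 6·2 = 12;  |P| = 12
Check the pairing map k ↦ (π_A(k), π_B(k)):
  0 -> (0,0)
  1 -> (1,0)
  2 -> (2,0)
  3 -> (3,0)
  4 -> (4,0)
  5 -> (5,0)
  6 -> (1,0)  ✗ repeats pair of k=1
  7 -> (1,1)
  8 -> (2,1)
  9 -> (3,1)
  10 -> (4,1)
  11 -> (5,1)
distinct pairs in image: 11 / 12 needed
  → (1,0) hit at k=1 and k=6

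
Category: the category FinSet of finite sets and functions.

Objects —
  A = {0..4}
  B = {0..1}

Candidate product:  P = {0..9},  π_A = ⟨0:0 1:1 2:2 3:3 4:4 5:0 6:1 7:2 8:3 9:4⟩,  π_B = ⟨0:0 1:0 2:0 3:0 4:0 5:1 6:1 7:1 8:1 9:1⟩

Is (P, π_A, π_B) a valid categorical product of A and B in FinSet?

Answer: VALID PRODUCT

Derivation:
|A|·|B| = 5·2 = 10;  |P| = 10
Check the pairing map k ↦ (π_A(k), π_B(k)):
  0 : (0,0)
  1 : (1,0)
  2 : (2,0)
  3 : (3,0)
  4 : (4,0)
  5 : (0,1)
  6 : (1,1)
  7 : (2,1)
  8 : (3,1)
  9 : (4,1)
distinct pairs in image: 10 / 10 needed
  → bijection onto A×B; projections well-typed.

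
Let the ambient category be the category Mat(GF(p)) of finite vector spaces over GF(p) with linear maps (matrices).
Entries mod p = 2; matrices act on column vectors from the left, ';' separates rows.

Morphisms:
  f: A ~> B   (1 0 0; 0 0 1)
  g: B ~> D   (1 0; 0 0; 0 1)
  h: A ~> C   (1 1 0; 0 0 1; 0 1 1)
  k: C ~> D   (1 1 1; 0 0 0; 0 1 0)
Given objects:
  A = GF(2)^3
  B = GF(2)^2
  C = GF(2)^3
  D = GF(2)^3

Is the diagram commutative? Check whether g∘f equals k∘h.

1) trace f;g:
  e0=(1,0,0) f~>(1,0) g~>(1,0,0)
  e1=(0,1,0) f~>(0,0) g~>(0,0,0)
  e2=(0,0,1) f~>(0,1) g~>(0,0,1)
  composite₁ = (1 0 0; 0 0 0; 0 0 1)
2) trace h;k:
  e0=(1,0,0) h~>(1,0,0) k~>(1,0,0)
  e1=(0,1,0) h~>(1,0,1) k~>(0,0,0)
  e2=(0,0,1) h~>(0,1,1) k~>(0,0,1)
  composite₂ = (1 0 0; 0 0 0; 0 0 1)
Equal? same morphism ✓

Answer: COMMUTES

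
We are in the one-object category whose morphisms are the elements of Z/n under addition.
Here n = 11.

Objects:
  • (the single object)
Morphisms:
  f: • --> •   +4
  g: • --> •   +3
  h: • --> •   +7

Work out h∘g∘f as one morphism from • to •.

Answer: +3

Derivation:
  0 +4≡4 +3≡7 +7≡3  (mod 11)
result: +3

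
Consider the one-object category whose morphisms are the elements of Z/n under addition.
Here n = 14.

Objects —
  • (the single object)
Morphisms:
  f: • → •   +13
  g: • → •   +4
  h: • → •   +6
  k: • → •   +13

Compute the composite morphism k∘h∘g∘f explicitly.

Answer: +8

Work:
  0 +13≡13 +4≡3 +6≡9 +13≡8  (mod 14)
composite: +8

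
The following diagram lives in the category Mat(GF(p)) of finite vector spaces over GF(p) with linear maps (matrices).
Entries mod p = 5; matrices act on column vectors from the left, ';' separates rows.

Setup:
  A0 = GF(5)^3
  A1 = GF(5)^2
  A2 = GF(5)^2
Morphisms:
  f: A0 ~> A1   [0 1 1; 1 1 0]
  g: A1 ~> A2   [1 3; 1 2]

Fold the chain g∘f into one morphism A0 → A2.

Answer: [3 4 1; 2 3 1]

Trace:
  e0=[1,0,0] f~>[0,1] g~>[3,2]
  e1=[0,1,0] f~>[1,1] g~>[4,3]
  e2=[0,0,1] f~>[1,0] g~>[1,1]
⟦path⟧: [3 4 1; 2 3 1]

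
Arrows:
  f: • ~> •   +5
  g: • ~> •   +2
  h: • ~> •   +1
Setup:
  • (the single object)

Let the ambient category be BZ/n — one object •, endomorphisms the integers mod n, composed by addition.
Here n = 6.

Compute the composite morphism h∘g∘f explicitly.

  0 +5≡5 +2≡1 +1≡2  (mod 6)
result: +2

Answer: +2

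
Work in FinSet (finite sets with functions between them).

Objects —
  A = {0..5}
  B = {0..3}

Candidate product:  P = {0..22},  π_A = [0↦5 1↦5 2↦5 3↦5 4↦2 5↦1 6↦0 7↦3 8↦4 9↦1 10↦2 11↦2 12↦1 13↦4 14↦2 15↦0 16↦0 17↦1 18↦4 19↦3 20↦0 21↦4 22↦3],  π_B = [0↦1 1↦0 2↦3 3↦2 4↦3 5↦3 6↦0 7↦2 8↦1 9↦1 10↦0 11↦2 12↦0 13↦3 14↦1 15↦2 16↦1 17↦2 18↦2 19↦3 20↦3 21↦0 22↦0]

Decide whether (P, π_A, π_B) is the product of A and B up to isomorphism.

|A|·|B| = 6·4 = 24;  |P| = 23
  → cardinalities differ; no bijection possible.

Answer: NOT A VALID PRODUCT — |P|=23 ≠ |A|·|B|=24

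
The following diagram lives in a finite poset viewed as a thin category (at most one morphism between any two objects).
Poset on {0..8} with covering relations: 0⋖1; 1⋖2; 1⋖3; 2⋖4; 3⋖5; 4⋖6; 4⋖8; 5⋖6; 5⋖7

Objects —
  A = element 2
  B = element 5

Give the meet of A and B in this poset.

Lower bounds of A=2 and B=5: {0,1}
  0 ⊑ 1
  1 ⊑ 1
glb = 1

Answer: A∧B = 1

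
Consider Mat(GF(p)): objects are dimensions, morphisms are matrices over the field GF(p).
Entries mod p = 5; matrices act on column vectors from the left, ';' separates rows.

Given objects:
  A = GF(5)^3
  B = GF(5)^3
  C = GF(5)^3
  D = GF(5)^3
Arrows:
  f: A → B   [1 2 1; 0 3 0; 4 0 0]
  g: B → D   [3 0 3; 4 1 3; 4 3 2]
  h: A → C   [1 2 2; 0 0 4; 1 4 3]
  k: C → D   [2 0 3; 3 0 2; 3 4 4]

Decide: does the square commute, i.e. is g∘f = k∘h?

Answer: DOES NOT COMMUTE

Trace:
Along f;g (path 1):
  e0=⟨1,0,0⟩ f→⟨1,0,4⟩ g→⟨0,1,2⟩
  e1=⟨0,1,0⟩ f→⟨2,3,0⟩ g→⟨1,1,2⟩
  e2=⟨0,0,1⟩ f→⟨1,0,0⟩ g→⟨3,4,4⟩
  composite₁ = [0 1 3; 1 1 4; 2 2 4]
Along h;k (path 2):
  e0=⟨1,0,0⟩ h→⟨1,0,1⟩ k→⟨0,0,2⟩
  e1=⟨0,1,0⟩ h→⟨2,0,4⟩ k→⟨1,4,2⟩
  e2=⟨0,0,1⟩ h→⟨2,4,3⟩ k→⟨3,2,4⟩
  composite₂ = [0 1 3; 0 4 2; 2 2 4]
Equal? differ; not commutative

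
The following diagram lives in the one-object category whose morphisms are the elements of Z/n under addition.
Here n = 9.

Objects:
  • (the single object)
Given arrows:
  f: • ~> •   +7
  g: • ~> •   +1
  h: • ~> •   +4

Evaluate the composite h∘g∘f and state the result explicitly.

  0 +7≡7 +1≡8 +4≡3  (mod 9)
⟦path⟧: +3

Answer: +3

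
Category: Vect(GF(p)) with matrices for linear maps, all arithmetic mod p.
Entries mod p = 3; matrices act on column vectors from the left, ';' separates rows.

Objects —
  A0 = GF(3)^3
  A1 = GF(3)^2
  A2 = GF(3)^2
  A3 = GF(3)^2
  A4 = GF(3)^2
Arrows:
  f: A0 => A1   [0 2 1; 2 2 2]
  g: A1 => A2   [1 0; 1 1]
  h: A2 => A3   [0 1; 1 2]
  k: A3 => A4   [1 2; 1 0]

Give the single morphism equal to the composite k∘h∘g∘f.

  e0=(1,0,0) f=>(0,2) g=>(0,2) h=>(2,1) k=>(1,2)
  e1=(0,1,0) f=>(2,2) g=>(2,1) h=>(1,1) k=>(0,1)
  e2=(0,0,1) f=>(1,2) g=>(1,0) h=>(0,1) k=>(2,0)
composite: [1 0 2; 2 1 0]

Answer: [1 0 2; 2 1 0]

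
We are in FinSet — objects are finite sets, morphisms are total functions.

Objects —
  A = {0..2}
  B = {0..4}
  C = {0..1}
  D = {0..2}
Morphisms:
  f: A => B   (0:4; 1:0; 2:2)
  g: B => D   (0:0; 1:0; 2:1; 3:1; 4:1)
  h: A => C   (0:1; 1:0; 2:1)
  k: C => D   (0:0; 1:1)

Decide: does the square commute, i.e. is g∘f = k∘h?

Answer: COMMUTES

Trace:
Along f;g (path 1):
  0 f=>4 g=>1
  1 f=>0 g=>0
  2 f=>2 g=>1
  result₁ = (0:1; 1:0; 2:1)
Along h;k (path 2):
  0 h=>1 k=>1
  1 h=>0 k=>0
  2 h=>1 k=>1
  result₂ = (0:1; 1:0; 2:1)
Equal? equal; square commutes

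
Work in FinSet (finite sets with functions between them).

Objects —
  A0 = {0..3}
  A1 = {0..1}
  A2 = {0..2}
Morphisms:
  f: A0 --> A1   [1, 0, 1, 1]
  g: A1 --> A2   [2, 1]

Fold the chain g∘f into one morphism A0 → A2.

  0 f-->1 g-->1
  1 f-->0 g-->2
  2 f-->1 g-->1
  3 f-->1 g-->1
result: [1, 2, 1, 1]

Answer: [1, 2, 1, 1]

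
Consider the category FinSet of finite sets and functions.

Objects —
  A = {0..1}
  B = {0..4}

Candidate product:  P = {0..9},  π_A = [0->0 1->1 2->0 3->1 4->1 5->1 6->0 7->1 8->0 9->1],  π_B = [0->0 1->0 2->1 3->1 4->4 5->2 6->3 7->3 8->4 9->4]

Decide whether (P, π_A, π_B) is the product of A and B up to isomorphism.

|A|·|B| = 2·5 = 10;  |P| = 10
Check the pairing map k ↦ (π_A(k), π_B(k)):
  0 -> (0,0)
  1 -> (1,0)
  2 -> (0,1)
  3 -> (1,1)
  4 -> (1,4)
  5 -> (1,2)
  6 -> (0,3)
  7 -> (1,3)
  8 -> (0,4)
  9 -> (1,4)  ✗ repeats pair of k=4
distinct pairs in image: 9 / 10 needed
  → (1,4) hit at k=4 and k=9

Answer: NOT A VALID PRODUCT — duplicate pair at indices 9,4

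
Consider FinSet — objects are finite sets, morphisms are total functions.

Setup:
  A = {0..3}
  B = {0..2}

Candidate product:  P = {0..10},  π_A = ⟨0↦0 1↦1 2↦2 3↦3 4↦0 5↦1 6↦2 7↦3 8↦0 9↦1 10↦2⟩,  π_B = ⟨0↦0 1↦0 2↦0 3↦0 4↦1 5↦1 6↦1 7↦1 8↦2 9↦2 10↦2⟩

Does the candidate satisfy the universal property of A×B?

|A|·|B| = 4·3 = 12;  |P| = 11
  → cardinalities differ; no bijection possible.

Answer: NOT A VALID PRODUCT — |P|=11 ≠ |A|·|B|=12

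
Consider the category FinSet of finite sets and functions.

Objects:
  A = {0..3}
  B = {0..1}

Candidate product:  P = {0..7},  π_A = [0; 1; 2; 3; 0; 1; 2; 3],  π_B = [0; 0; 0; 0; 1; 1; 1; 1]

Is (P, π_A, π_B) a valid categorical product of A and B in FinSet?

Answer: VALID PRODUCT

Derivation:
|A|·|B| = 4·2 = 8;  |P| = 8
Check the pairing map k ↦ (π_A(k), π_B(k)):
  0 -> (0,0)
  1 -> (1,0)
  2 -> (2,0)
  3 -> (3,0)
  4 -> (0,1)
  5 -> (1,1)
  6 -> (2,1)
  7 -> (3,1)
distinct pairs in image: 8 / 8 needed
  → bijection onto A×B; projections well-typed.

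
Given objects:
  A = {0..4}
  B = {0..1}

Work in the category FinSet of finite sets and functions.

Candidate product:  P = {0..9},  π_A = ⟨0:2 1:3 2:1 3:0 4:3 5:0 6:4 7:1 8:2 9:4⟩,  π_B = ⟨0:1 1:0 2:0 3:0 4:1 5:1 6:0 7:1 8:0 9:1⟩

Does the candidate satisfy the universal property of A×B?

Answer: VALID PRODUCT

Work:
|A|·|B| = 5·2 = 10;  |P| = 10
Check the pairing map k ↦ (π_A(k), π_B(k)):
  0 : (2,1)
  1 : (3,0)
  2 : (1,0)
  3 : (0,0)
  4 : (3,1)
  5 : (0,1)
  6 : (4,0)
  7 : (1,1)
  8 : (2,0)
  9 : (4,1)
distinct pairs in image: 10 / 10 needed
  → bijection onto A×B; projections well-typed.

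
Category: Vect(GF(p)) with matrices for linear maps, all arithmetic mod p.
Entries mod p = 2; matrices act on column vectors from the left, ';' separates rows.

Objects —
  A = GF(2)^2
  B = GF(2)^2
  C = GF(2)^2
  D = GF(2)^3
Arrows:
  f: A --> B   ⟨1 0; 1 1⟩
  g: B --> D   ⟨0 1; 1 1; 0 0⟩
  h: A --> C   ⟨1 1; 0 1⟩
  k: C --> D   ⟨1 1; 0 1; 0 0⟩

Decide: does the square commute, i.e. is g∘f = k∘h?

Path 1 = f;g:
  e0=[1,0] f-->[1,1] g-->[1,0,0]
  e1=[0,1] f-->[0,1] g-->[1,1,0]
  composite₁ = ⟨1 1; 0 1; 0 0⟩
Path 2 = h;k:
  e0=[1,0] h-->[1,0] k-->[1,0,0]
  e1=[0,1] h-->[1,1] k-->[0,1,0]
  composite₂ = ⟨1 0; 0 1; 0 0⟩
Equal? differ; not commutative

Answer: DOES NOT COMMUTE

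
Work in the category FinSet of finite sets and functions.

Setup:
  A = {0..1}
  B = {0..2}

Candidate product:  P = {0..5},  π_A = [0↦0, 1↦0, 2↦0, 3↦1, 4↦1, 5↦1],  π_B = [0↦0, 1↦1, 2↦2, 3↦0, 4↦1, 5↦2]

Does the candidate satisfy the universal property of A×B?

|A|·|B| = 2·3 = 6;  |P| = 6
Check the pairing map k ↦ (π_A(k), π_B(k)):
  0 ↦ (0,0)
  1 ↦ (0,1)
  2 ↦ (0,2)
  3 ↦ (1,0)
  4 ↦ (1,1)
  5 ↦ (1,2)
distinct pairs in image: 6 / 6 needed
  → bijection onto A×B; projections well-typed.

Answer: VALID PRODUCT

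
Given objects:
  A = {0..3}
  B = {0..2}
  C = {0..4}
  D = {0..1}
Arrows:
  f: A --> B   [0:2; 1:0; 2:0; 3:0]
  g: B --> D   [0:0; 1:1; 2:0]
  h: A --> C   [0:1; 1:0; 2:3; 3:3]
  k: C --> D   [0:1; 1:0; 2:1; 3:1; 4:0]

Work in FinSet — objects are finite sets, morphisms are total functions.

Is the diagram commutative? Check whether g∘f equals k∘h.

Answer: DOES NOT COMMUTE

Trace:
Path 1 = f;g:
  0 f-->2 g-->0
  1 f-->0 g-->0
  2 f-->0 g-->0
  3 f-->0 g-->0
  result₁ = [0:0; 1:0; 2:0; 3:0]
Path 2 = h;k:
  0 h-->1 k-->0
  1 h-->0 k-->1
  2 h-->3 k-->1
  3 h-->3 k-->1
  result₂ = [0:0; 1:1; 2:1; 3:1]
Equal? NO — does not commute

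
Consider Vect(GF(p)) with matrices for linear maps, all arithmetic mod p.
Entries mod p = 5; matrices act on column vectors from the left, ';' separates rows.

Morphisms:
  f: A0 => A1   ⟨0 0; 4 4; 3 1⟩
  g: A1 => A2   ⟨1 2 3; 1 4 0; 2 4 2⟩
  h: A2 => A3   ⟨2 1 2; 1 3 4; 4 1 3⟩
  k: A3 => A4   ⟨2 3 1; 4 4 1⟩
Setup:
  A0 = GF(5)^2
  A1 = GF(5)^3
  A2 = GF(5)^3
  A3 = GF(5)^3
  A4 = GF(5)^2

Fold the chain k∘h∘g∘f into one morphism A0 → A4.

Answer: ⟨2 0; 3 4⟩

Trace:
  e0=[1,0] f=>[0,4,3] g=>[2,1,2] h=>[4,3,0] k=>[2,3]
  e1=[0,1] f=>[0,4,1] g=>[1,1,3] h=>[4,1,4] k=>[0,4]
composite: ⟨2 0; 3 4⟩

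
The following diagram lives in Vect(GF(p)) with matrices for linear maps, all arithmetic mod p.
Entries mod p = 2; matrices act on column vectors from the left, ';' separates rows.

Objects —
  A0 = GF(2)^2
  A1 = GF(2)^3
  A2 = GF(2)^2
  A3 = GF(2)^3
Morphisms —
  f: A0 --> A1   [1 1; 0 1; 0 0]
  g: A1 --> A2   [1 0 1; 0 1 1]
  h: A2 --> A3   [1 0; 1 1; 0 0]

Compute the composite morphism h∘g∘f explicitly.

Answer: [1 1; 1 0; 0 0]

Derivation:
  e0=⟨1,0⟩ f-->⟨1,0,0⟩ g-->⟨1,0⟩ h-->⟨1,1,0⟩
  e1=⟨0,1⟩ f-->⟨1,1,0⟩ g-->⟨1,1⟩ h-->⟨1,0,0⟩
⟦path⟧: [1 1; 1 0; 0 0]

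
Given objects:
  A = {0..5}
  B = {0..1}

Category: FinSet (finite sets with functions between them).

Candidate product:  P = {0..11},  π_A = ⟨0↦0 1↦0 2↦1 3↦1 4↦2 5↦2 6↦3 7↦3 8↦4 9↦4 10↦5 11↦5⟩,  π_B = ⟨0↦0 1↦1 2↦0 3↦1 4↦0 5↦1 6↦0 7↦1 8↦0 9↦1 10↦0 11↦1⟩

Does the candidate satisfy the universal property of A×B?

|A|·|B| = 6·2 = 12;  |P| = 12
Check the pairing map k ↦ (π_A(k), π_B(k)):
  0 ↦ (0,0)
  1 ↦ (0,1)
  2 ↦ (1,0)
  3 ↦ (1,1)
  4 ↦ (2,0)
  5 ↦ (2,1)
  6 ↦ (3,0)
  7 ↦ (3,1)
  8 ↦ (4,0)
  9 ↦ (4,1)
  10 ↦ (5,0)
  11 ↦ (5,1)
distinct pairs in image: 12 / 12 needed
  → bijection onto A×B; projections well-typed.

Answer: VALID PRODUCT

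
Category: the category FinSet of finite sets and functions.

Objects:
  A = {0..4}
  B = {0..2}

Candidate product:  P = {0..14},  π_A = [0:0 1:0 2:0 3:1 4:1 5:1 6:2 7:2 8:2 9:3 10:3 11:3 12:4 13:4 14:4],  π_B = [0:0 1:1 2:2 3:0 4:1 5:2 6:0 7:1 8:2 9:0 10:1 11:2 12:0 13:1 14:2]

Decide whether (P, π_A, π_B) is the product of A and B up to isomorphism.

|A|·|B| = 5·3 = 15;  |P| = 15
Check the pairing map k ↦ (π_A(k), π_B(k)):
  0 : (0,0)
  1 : (0,1)
  2 : (0,2)
  3 : (1,0)
  4 : (1,1)
  5 : (1,2)
  6 : (2,0)
  7 : (2,1)
  8 : (2,2)
  9 : (3,0)
  10 : (3,1)
  11 : (3,2)
  12 : (4,0)
  13 : (4,1)
  14 : (4,2)
distinct pairs in image: 15 / 15 needed
  → bijection onto A×B; projections well-typed.

Answer: VALID PRODUCT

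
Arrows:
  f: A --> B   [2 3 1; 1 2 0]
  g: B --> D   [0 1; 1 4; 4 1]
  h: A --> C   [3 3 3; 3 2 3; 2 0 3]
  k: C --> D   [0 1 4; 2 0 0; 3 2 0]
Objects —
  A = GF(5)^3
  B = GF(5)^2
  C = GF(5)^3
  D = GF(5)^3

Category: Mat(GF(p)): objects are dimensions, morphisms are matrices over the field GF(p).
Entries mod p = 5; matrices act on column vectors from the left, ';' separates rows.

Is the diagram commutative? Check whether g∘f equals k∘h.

1) trace f;g:
  e0=⟨1,0,0⟩ f-->⟨2,1⟩ g-->⟨1,1,4⟩
  e1=⟨0,1,0⟩ f-->⟨3,2⟩ g-->⟨2,1,4⟩
  e2=⟨0,0,1⟩ f-->⟨1,0⟩ g-->⟨0,1,4⟩
  ⟦path⟧₁ = [1 2 0; 1 1 1; 4 4 4]
2) trace h;k:
  e0=⟨1,0,0⟩ h-->⟨3,3,2⟩ k-->⟨1,1,0⟩
  e1=⟨0,1,0⟩ h-->⟨3,2,0⟩ k-->⟨2,1,3⟩
  e2=⟨0,0,1⟩ h-->⟨3,3,3⟩ k-->⟨0,1,0⟩
  ⟦path⟧₂ = [1 2 0; 1 1 1; 0 3 0]
Equal? NO — does not commute

Answer: DOES NOT COMMUTE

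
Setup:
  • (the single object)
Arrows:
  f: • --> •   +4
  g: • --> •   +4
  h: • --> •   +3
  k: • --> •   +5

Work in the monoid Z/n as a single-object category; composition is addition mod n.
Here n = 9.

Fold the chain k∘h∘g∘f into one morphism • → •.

  0 +4≡4 +4≡8 +3≡2 +5≡7  (mod 9)
result: +7

Answer: +7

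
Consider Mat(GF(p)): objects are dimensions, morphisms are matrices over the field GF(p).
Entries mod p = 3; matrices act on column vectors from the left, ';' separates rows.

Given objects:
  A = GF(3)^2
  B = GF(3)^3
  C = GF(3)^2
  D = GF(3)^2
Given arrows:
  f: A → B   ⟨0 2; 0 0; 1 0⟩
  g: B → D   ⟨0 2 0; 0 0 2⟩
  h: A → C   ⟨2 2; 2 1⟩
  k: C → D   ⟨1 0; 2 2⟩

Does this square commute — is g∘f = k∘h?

Along f;g (path 1):
  e0=(1,0) f→(0,0,1) g→(0,2)
  e1=(0,1) f→(2,0,0) g→(0,0)
  composite₁ = ⟨0 0; 2 0⟩
Along h;k (path 2):
  e0=(1,0) h→(2,2) k→(2,2)
  e1=(0,1) h→(2,1) k→(2,0)
  composite₂ = ⟨2 2; 2 0⟩
Equal? NO — does not commute

Answer: DOES NOT COMMUTE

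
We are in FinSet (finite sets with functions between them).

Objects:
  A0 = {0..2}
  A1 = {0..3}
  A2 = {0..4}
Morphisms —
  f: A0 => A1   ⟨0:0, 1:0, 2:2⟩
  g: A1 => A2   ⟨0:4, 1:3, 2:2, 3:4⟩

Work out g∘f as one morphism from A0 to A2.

Answer: ⟨0:4, 1:4, 2:2⟩

Trace:
  0 f=>0 g=>4
  1 f=>0 g=>4
  2 f=>2 g=>2
⟦path⟧: ⟨0:4, 1:4, 2:2⟩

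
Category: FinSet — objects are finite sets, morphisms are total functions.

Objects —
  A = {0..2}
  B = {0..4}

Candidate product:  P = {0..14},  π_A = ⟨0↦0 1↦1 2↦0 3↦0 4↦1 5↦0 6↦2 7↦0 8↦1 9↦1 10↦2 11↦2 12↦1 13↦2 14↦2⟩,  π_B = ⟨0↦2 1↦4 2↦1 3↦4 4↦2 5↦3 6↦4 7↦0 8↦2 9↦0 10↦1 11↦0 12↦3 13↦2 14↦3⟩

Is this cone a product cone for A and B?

|A|·|B| = 3·5 = 15;  |P| = 15
Check the pairing map k ↦ (π_A(k), π_B(k)):
  0 ↦ (0,2)
  1 ↦ (1,4)
  2 ↦ (0,1)
  3 ↦ (0,4)
  4 ↦ (1,2)
  5 ↦ (0,3)
  6 ↦ (2,4)
  7 ↦ (0,0)
  8 ↦ (1,2)  ✗ repeats pair of k=4
  9 ↦ (1,0)
  10 ↦ (2,1)
  11 ↦ (2,0)
  12 ↦ (1,3)
  13 ↦ (2,2)
  14 ↦ (2,3)
distinct pairs in image: 14 / 15 needed
  → (1,2) hit at k=4 and k=8

Answer: NOT A VALID PRODUCT — duplicate pair at indices 4,8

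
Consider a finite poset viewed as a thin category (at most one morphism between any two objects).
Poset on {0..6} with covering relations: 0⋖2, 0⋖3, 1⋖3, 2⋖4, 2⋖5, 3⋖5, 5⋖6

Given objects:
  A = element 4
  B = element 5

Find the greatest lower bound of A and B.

Common predecessors of 4,5: {0,2}
  0 ⊑ 2
  2 ⊑ 2
glb = 2

Answer: A∧B = 2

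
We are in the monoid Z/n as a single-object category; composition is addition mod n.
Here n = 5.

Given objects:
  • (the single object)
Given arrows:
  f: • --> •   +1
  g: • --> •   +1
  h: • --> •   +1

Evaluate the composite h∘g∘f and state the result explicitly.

Answer: +3

Trace:
  0 +1≡1 +1≡2 +1≡3  (mod 5)
⟦path⟧: +3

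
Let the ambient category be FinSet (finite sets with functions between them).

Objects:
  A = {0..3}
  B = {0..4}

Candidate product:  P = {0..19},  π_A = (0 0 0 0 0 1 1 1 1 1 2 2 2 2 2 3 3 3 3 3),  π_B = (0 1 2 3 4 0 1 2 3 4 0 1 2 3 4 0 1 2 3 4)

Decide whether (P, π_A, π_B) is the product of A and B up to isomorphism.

Answer: VALID PRODUCT

Derivation:
|A|·|B| = 4·5 = 20;  |P| = 20
Check the pairing map k ↦ (π_A(k), π_B(k)):
  0 : (0,0)
  1 : (0,1)
  2 : (0,2)
  3 : (0,3)
  4 : (0,4)
  5 : (1,0)
  6 : (1,1)
  7 : (1,2)
  8 : (1,3)
  9 : (1,4)
  10 : (2,0)
  11 : (2,1)
  12 : (2,2)
  13 : (2,3)
  14 : (2,4)
  15 : (3,0)
  16 : (3,1)
  17 : (3,2)
  18 : (3,3)
  19 : (3,4)
distinct pairs in image: 20 / 20 needed
  → bijection onto A×B; projections well-typed.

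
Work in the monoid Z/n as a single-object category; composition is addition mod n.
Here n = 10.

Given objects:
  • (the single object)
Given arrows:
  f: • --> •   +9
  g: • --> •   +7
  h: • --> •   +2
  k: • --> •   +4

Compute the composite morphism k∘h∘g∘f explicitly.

Answer: +2

Trace:
  0 +9≡9 +7≡6 +2≡8 +4≡2  (mod 10)
composite: +2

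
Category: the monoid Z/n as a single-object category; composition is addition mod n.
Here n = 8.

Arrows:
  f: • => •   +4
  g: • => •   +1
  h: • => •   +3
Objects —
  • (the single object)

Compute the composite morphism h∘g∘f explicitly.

  0 +4≡4 +1≡5 +3≡0  (mod 8)
composite: +0

Answer: +0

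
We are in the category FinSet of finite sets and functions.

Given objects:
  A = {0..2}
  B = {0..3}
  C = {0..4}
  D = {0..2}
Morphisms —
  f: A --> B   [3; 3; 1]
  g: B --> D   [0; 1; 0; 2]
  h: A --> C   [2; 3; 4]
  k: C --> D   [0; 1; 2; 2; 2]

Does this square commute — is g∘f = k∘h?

Along f;g (path 1):
  0 f-->3 g-->2
  1 f-->3 g-->2
  2 f-->1 g-->1
  result₁ = [2; 2; 1]
Along h;k (path 2):
  0 h-->2 k-->2
  1 h-->3 k-->2
  2 h-->4 k-->2
  result₂ = [2; 2; 2]
Equal? differ; not commutative

Answer: DOES NOT COMMUTE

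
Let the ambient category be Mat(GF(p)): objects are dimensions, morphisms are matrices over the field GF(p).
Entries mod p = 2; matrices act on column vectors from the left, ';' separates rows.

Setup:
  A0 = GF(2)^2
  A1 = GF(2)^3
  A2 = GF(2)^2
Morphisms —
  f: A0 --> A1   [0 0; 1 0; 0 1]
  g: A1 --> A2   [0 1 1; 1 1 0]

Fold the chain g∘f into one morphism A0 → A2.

Answer: [1 1; 1 0]

Derivation:
  e0=⟨1,0⟩ f-->⟨0,1,0⟩ g-->⟨1,1⟩
  e1=⟨0,1⟩ f-->⟨0,0,1⟩ g-->⟨1,0⟩
⟦path⟧: [1 1; 1 0]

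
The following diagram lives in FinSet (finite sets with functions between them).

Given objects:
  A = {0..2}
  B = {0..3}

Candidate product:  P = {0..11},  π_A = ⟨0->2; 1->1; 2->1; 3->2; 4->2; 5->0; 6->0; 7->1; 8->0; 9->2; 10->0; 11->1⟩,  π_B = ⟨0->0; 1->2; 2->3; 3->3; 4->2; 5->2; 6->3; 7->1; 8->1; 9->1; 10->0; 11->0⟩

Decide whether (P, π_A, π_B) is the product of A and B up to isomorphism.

Answer: VALID PRODUCT

Work:
|A|·|B| = 3·4 = 12;  |P| = 12
Check the pairing map k ↦ (π_A(k), π_B(k)):
  0 -> (2,0)
  1 -> (1,2)
  2 -> (1,3)
  3 -> (2,3)
  4 -> (2,2)
  5 -> (0,2)
  6 -> (0,3)
  7 -> (1,1)
  8 -> (0,1)
  9 -> (2,1)
  10 -> (0,0)
  11 -> (1,0)
distinct pairs in image: 12 / 12 needed
  → bijection onto A×B; projections well-typed.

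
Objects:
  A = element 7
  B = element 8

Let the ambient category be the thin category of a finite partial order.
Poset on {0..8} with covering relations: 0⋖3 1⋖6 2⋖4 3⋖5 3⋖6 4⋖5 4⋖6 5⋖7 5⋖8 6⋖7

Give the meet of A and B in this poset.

Answer: A∧B = 5

Derivation:
{x : x≤A ∧ x≤B} = {0,2,3,4,5}  (A=7, B=8)
  0 ≤ 5
  2 ≤ 5
  3 ≤ 5
  4 ≤ 5
  5 ≤ 5
glb = 5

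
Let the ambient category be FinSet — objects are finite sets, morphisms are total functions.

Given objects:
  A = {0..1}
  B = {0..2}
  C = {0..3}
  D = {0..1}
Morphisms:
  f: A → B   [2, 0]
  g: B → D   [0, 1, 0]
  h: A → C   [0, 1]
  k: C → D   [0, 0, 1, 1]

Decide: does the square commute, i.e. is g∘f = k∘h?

Answer: COMMUTES

Trace:
Along f;g (path 1):
  0 f→2 g→0
  1 f→0 g→0
  result₁ = [0, 0]
Along h;k (path 2):
  0 h→0 k→0
  1 h→1 k→0
  result₂ = [0, 0]
Equal? same morphism ✓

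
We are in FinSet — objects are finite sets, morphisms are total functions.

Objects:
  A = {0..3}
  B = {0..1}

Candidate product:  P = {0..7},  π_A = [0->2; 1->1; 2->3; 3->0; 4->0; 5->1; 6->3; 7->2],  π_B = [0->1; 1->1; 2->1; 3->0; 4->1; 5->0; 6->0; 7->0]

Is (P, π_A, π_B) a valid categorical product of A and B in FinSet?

Answer: VALID PRODUCT

Trace:
|A|·|B| = 4·2 = 8;  |P| = 8
Check the pairing map k ↦ (π_A(k), π_B(k)):
  0 -> (2,1)
  1 -> (1,1)
  2 -> (3,1)
  3 -> (0,0)
  4 -> (0,1)
  5 -> (1,0)
  6 -> (3,0)
  7 -> (2,0)
distinct pairs in image: 8 / 8 needed
  → bijection onto A×B; projections well-typed.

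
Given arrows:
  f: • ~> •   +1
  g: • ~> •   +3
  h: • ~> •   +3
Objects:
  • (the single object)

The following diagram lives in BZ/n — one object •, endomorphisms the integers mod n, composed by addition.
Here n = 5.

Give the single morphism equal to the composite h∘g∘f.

Answer: +2

Derivation:
  0 +1≡1 +3≡4 +3≡2  (mod 5)
⟦path⟧: +2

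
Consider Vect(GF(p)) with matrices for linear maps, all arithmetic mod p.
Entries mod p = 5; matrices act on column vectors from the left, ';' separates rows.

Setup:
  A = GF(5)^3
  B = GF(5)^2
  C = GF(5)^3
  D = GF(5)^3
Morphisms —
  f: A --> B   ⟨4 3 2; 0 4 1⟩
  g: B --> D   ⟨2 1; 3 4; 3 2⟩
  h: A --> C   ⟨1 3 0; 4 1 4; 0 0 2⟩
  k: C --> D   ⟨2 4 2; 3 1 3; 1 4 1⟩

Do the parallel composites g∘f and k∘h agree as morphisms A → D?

Answer: COMMUTES

Derivation:
Along f;g (path 1):
  e0=[1,0,0] f-->[4,0] g-->[3,2,2]
  e1=[0,1,0] f-->[3,4] g-->[0,0,2]
  e2=[0,0,1] f-->[2,1] g-->[0,0,3]
  ⟦path⟧₁ = ⟨3 0 0; 2 0 0; 2 2 3⟩
Along h;k (path 2):
  e0=[1,0,0] h-->[1,4,0] k-->[3,2,2]
  e1=[0,1,0] h-->[3,1,0] k-->[0,0,2]
  e2=[0,0,1] h-->[0,4,2] k-->[0,0,3]
  ⟦path⟧₂ = ⟨3 0 0; 2 0 0; 2 2 3⟩
Equal? YES — commutes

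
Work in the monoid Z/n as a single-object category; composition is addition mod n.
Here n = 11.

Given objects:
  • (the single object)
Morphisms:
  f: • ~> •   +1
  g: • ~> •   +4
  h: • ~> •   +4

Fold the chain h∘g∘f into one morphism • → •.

Answer: +9

Work:
  0 +1≡1 +4≡5 +4≡9  (mod 11)
composite: +9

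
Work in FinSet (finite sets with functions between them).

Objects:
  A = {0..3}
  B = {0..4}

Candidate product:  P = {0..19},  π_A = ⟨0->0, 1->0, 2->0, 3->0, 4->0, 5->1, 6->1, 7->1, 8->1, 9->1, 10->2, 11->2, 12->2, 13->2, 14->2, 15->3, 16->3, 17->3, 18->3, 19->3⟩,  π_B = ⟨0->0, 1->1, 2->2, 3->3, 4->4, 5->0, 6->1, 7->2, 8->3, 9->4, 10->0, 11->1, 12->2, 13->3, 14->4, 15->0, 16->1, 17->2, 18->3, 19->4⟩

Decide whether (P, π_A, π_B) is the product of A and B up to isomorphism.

|A|·|B| = 4·5 = 20;  |P| = 20
Check the pairing map k ↦ (π_A(k), π_B(k)):
  0 -> (0,0)
  1 -> (0,1)
  2 -> (0,2)
  3 -> (0,3)
  4 -> (0,4)
  5 -> (1,0)
  6 -> (1,1)
  7 -> (1,2)
  8 -> (1,3)
  9 -> (1,4)
  10 -> (2,0)
  11 -> (2,1)
  12 -> (2,2)
  13 -> (2,3)
  14 -> (2,4)
  15 -> (3,0)
  16 -> (3,1)
  17 -> (3,2)
  18 -> (3,3)
  19 -> (3,4)
distinct pairs in image: 20 / 20 needed
  → bijection onto A×B; projections well-typed.

Answer: VALID PRODUCT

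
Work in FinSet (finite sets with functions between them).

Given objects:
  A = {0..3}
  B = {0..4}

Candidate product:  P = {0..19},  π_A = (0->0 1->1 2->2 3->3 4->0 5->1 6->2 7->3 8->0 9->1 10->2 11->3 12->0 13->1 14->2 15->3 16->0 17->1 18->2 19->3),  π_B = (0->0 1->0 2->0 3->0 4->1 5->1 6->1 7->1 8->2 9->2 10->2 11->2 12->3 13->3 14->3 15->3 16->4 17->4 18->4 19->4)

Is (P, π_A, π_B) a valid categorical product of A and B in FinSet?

|A|·|B| = 4·5 = 20;  |P| = 20
Check the pairing map k ↦ (π_A(k), π_B(k)):
  0 -> (0,0)
  1 -> (1,0)
  2 -> (2,0)
  3 -> (3,0)
  4 -> (0,1)
  5 -> (1,1)
  6 -> (2,1)
  7 -> (3,1)
  8 -> (0,2)
  9 -> (1,2)
  10 -> (2,2)
  11 -> (3,2)
  12 -> (0,3)
  13 -> (1,3)
  14 -> (2,3)
  15 -> (3,3)
  16 -> (0,4)
  17 -> (1,4)
  18 -> (2,4)
  19 -> (3,4)
distinct pairs in image: 20 / 20 needed
  → bijection onto A×B; projections well-typed.

Answer: VALID PRODUCT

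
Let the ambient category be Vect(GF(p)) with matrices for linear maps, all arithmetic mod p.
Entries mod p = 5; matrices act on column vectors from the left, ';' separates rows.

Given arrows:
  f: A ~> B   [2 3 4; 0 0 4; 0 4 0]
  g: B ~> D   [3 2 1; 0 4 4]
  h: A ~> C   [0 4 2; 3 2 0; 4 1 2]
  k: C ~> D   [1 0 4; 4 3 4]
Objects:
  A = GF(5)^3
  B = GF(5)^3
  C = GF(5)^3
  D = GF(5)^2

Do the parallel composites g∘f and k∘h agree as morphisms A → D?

Answer: COMMUTES

Trace:
Along f;g (path 1):
  e0=[1,0,0] f~>[2,0,0] g~>[1,0]
  e1=[0,1,0] f~>[3,0,4] g~>[3,1]
  e2=[0,0,1] f~>[4,4,0] g~>[0,1]
  result₁ = [1 3 0; 0 1 1]
Along h;k (path 2):
  e0=[1,0,0] h~>[0,3,4] k~>[1,0]
  e1=[0,1,0] h~>[4,2,1] k~>[3,1]
  e2=[0,0,1] h~>[2,0,2] k~>[0,1]
  result₂ = [1 3 0; 0 1 1]
Equal? same morphism ✓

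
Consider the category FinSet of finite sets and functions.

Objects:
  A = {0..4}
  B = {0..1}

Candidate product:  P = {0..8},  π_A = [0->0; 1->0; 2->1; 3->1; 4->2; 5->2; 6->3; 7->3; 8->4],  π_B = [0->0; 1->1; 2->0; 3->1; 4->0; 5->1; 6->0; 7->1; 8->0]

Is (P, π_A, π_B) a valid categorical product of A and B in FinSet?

Answer: NOT A VALID PRODUCT — |P|=9 ≠ |A|·|B|=10

Work:
|A|·|B| = 5·2 = 10;  |P| = 9
  → cardinalities differ; no bijection possible.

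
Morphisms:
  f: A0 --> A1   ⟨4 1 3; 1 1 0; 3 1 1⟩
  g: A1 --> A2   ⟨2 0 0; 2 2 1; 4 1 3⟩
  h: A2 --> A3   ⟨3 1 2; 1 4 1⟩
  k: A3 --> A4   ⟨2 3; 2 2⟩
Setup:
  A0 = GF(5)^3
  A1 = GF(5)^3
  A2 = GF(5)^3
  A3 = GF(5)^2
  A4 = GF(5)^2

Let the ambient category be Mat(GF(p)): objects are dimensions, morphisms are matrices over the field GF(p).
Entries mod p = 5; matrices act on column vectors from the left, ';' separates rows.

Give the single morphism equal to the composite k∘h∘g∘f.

  e0=(1,0,0) f-->(4,1,3) g-->(3,3,1) h-->(4,1) k-->(1,0)
  e1=(0,1,0) f-->(1,1,1) g-->(2,0,3) h-->(2,0) k-->(4,4)
  e2=(0,0,1) f-->(3,0,1) g-->(1,2,0) h-->(0,4) k-->(2,3)
composite: ⟨1 4 2; 0 4 3⟩

Answer: ⟨1 4 2; 0 4 3⟩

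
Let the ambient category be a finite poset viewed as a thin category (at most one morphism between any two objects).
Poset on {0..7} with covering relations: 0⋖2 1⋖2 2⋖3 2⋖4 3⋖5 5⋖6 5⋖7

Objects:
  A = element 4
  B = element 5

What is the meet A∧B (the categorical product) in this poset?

Lower bounds of A=4 and B=5: {0,1,2}
  0 ≤ 2
  1 ≤ 2
  2 ≤ 2
glb = 2

Answer: A∧B = 2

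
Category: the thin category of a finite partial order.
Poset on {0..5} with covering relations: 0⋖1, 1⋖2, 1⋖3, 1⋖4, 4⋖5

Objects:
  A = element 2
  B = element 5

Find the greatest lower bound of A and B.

Answer: A∧B = 1

Trace:
Lower bounds of A=2 and B=5: {0,1}
  0 ⊑ 1
  1 ⊑ 1
glb = 1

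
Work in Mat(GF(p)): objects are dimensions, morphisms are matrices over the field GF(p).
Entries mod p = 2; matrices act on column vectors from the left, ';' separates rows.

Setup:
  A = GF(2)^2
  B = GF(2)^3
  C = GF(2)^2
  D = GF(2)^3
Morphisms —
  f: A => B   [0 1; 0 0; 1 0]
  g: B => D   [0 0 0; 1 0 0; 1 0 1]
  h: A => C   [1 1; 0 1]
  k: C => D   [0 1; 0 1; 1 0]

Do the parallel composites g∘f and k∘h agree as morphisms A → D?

Answer: DOES NOT COMMUTE

Derivation:
1) trace f;g:
  e0=⟨1,0⟩ f=>⟨0,0,1⟩ g=>⟨0,0,1⟩
  e1=⟨0,1⟩ f=>⟨1,0,0⟩ g=>⟨0,1,1⟩
  result₁ = [0 0; 0 1; 1 1]
2) trace h;k:
  e0=⟨1,0⟩ h=>⟨1,0⟩ k=>⟨0,0,1⟩
  e1=⟨0,1⟩ h=>⟨1,1⟩ k=>⟨1,1,1⟩
  result₂ = [0 1; 0 1; 1 1]
Equal? NO — does not commute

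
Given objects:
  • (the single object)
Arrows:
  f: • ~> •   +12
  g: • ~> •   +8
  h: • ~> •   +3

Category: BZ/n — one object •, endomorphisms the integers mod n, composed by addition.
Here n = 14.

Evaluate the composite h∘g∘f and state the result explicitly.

  0 +12≡12 +8≡6 +3≡9  (mod 14)
composite: +9

Answer: +9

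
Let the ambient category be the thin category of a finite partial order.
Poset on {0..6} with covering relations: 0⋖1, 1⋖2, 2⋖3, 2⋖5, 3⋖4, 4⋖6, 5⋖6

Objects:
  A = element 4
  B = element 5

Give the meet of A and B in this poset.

Answer: A∧B = 2

Trace:
Common predecessors of 4,5: {0,1,2}
  0 ⊑ 2
  1 ⊑ 2
  2 ⊑ 2
glb = 2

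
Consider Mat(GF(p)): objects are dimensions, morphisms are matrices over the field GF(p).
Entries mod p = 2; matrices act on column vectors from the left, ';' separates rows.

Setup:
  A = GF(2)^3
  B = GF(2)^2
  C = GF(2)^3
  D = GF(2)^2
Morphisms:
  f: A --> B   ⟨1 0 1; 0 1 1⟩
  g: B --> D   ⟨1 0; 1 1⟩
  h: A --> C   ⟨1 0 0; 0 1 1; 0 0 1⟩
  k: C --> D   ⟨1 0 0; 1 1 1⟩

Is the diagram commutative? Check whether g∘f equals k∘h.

1) trace f;g:
  e0=[1,0,0] f-->[1,0] g-->[1,1]
  e1=[0,1,0] f-->[0,1] g-->[0,1]
  e2=[0,0,1] f-->[1,1] g-->[1,0]
  ⟦path⟧₁ = ⟨1 0 1; 1 1 0⟩
2) trace h;k:
  e0=[1,0,0] h-->[1,0,0] k-->[1,1]
  e1=[0,1,0] h-->[0,1,0] k-->[0,1]
  e2=[0,0,1] h-->[0,1,1] k-->[0,0]
  ⟦path⟧₂ = ⟨1 0 0; 1 1 0⟩
Equal? NO — does not commute

Answer: DOES NOT COMMUTE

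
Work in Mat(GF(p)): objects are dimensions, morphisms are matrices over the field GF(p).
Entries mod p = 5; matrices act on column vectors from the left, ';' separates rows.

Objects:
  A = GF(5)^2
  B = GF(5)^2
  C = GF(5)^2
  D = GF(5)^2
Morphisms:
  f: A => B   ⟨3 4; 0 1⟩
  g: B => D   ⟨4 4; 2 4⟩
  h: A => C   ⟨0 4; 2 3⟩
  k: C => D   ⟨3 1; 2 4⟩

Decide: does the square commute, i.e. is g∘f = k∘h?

Answer: DOES NOT COMMUTE

Work:
1) trace f;g:
  e0=⟨1,0⟩ f=>⟨3,0⟩ g=>⟨2,1⟩
  e1=⟨0,1⟩ f=>⟨4,1⟩ g=>⟨0,2⟩
  result₁ = ⟨2 0; 1 2⟩
2) trace h;k:
  e0=⟨1,0⟩ h=>⟨0,2⟩ k=>⟨2,3⟩
  e1=⟨0,1⟩ h=>⟨4,3⟩ k=>⟨0,0⟩
  result₂ = ⟨2 0; 3 0⟩
Equal? differ; not commutative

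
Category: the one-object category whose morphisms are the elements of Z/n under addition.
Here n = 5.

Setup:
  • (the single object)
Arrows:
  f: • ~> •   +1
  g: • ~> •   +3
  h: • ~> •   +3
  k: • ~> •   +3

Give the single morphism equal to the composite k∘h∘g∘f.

Answer: +0

Derivation:
  0 +1≡1 +3≡4 +3≡2 +3≡0  (mod 5)
⟦path⟧: +0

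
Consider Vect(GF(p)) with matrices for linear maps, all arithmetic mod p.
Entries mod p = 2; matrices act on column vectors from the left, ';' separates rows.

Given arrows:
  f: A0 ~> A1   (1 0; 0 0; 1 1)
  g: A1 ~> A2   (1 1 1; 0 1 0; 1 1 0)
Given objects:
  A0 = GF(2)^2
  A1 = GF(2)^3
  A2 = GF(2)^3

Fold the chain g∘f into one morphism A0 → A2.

  e0=[1,0] f~>[1,0,1] g~>[0,0,1]
  e1=[0,1] f~>[0,0,1] g~>[1,0,0]
result: (0 1; 0 0; 1 0)

Answer: (0 1; 0 0; 1 0)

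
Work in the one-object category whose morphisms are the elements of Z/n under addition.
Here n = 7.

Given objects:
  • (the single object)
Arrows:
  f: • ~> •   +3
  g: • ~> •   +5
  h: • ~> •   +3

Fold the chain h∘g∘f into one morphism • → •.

Answer: +4

Derivation:
  0 +3≡3 +5≡1 +3≡4  (mod 7)
composite: +4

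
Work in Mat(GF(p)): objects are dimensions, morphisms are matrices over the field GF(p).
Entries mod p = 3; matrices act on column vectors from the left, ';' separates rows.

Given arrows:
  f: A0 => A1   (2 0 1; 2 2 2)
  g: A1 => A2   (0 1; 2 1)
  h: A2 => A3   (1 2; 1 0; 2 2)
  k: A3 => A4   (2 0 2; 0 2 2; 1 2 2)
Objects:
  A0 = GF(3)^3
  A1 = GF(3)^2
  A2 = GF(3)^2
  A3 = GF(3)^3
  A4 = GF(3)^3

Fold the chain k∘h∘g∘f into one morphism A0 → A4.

Answer: (0 1 2; 0 2 1; 2 2 2)

Trace:
  e0=⟨1,0,0⟩ f=>⟨2,2⟩ g=>⟨2,0⟩ h=>⟨2,2,1⟩ k=>⟨0,0,2⟩
  e1=⟨0,1,0⟩ f=>⟨0,2⟩ g=>⟨2,2⟩ h=>⟨0,2,2⟩ k=>⟨1,2,2⟩
  e2=⟨0,0,1⟩ f=>⟨1,2⟩ g=>⟨2,1⟩ h=>⟨1,2,0⟩ k=>⟨2,1,2⟩
composite: (0 1 2; 0 2 1; 2 2 2)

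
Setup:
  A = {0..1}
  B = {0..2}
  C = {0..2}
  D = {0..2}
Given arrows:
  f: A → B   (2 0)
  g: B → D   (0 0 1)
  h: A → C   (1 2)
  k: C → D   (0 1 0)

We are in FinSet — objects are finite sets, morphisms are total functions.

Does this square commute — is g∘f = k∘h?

Answer: COMMUTES

Derivation:
Path 1 = f;g:
  0 f→2 g→1
  1 f→0 g→0
  ⟦path⟧₁ = (1 0)
Path 2 = h;k:
  0 h→1 k→1
  1 h→2 k→0
  ⟦path⟧₂ = (1 0)
Equal? YES — commutes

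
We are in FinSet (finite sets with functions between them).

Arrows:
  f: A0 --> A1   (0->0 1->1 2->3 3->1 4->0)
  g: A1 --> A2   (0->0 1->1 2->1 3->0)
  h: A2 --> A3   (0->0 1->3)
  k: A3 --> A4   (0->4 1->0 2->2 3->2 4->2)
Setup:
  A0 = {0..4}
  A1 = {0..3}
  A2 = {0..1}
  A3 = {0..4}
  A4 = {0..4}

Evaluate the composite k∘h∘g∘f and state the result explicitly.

  0 f-->0 g-->0 h-->0 k-->4
  1 f-->1 g-->1 h-->3 k-->2
  2 f-->3 g-->0 h-->0 k-->4
  3 f-->1 g-->1 h-->3 k-->2
  4 f-->0 g-->0 h-->0 k-->4
result: (0->4 1->2 2->4 3->2 4->4)

Answer: (0->4 1->2 2->4 3->2 4->4)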